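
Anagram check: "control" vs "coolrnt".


Word 1: "control" → sorted: clnoort
Word 2: "coolrnt" → sorted: clnoort
Same letters? clnoort == clnoort
Anagram = Yes


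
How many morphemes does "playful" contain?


Word: "playful"
Morphemes: play | -ful
Each morpheme carries meaning
= 2 morphemes


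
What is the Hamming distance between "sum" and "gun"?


Comparing character by character (same length = 3):
  Pos 0: 's' vs 'g' !=
  Pos 1: 'u' vs 'u' =
  Pos 2: 'm' vs 'n' !=
Hamming distance = 2


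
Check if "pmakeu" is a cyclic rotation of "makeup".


Word: "makeup", Candidate: "pmakeu"
Method: check if candidate is substring of word+word
"makeupmakeup" contains "pmakeu"? Yes
Is rotation = Yes


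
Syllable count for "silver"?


Word: "silver"
Syllable breakdown: sil | ver
Counting: 2 parts
= 2 syllables


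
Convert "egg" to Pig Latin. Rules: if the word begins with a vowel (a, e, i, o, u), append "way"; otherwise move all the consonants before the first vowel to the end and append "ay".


Word: "egg"
Starts with vowel → add 'way'
Pig Latin = "eggway"


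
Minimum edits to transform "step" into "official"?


Word 1: "step" (length 4)
Word 2: "official" (length 8)
One optimal edit sequence (insert/delete/substitute each cost 1):
  1. insert 'o'  (+1)
  2. insert 'f'  (+1)
  3. insert 'f'  (+1)
  4. insert 'i'  (+1)
  5. substitute 's' -> 'c'  (+1)
  6. substitute 't' -> 'i'  (+1)
  7. substitute 'e' -> 'a'  (+1)
  8. substitute 'p' -> 'l'  (+1)
Total edit operations: 8
Edit distance = 8


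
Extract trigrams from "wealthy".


Word: "wealthy" (length 7)
Number of trigrams = 7 - 3 + 1 = 5
  Position 0: "wea"
  Position 1: "eal"
  Position 2: "alt"
  Position 3: "lth"
  Position 4: "thy"
Trigrams = "wea", "eal", "alt", "lth", "thy"


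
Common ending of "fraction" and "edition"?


Word 1: "fraction"
Word 2: "edition"
Comparing from end:
  Pos -1: 'n' == 'n'
  Pos -2: 'o' == 'o'
  Pos -3: 'i' == 'i'
  Pos -4: 't' == 't'
  Pos -5: 'c' != 'i' (stop)
LCS = "tion" (length 4)


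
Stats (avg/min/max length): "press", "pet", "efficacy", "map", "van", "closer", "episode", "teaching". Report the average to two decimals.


Lengths: "press"=5, "pet"=3, "efficacy"=8, "map"=3, "van"=3, "closer"=6, "episode"=7, "teaching"=8
Sum = 43, Count = 8
Average = 43/8 = 5.38
= avg=5.38, min=3, max=8


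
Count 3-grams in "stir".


Word: "stir" (length 4)
Number of 3-grams = length - 3 + 1 = 4 - 3 + 1
= 2


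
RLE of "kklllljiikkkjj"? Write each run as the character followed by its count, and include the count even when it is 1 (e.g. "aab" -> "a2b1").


String: "kklllljiikkkjj"
Scanning for consecutive runs:
  'k' x 2
  'l' x 4
  'j' x 1
  'i' x 2
  'k' x 3
  'j' x 2
RLE = "k2l4j1i2k3j2"


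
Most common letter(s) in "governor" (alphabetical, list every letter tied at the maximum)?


Word: "governor"
Letter counts:
  'e': 1
  'g': 1
  'n': 1
  'o': 2
  'r': 2
  'v': 1
Maximum count = 2
Most frequent = 'o', 'r' (2 times each)


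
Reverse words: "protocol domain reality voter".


Original: "protocol domain reality voter"
Words (1..n): protocol | domain | reality | voter
Reversed (n..1): voter | reality | domain | protocol
Result = "voter reality domain protocol"


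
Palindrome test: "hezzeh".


Word: "hezzeh"
Reversed: "hezzeh"
Forward == Backward? hezzeh == hezzeh
Palindrome = Yes


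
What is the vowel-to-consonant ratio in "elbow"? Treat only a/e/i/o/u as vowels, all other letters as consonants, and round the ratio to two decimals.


Word: "elbow"
Vowels (a,e,i,o,u): 2
Consonants: 3
Ratio = 2/3
= 0.67


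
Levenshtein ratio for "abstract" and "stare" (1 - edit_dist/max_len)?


Word 1: "abstract" (length 8)
Word 2: "stare" (length 5)
One optimal edit sequence:
  1. delete 'a'  (+1)
  2. delete 'b'  (+1)
  3. keep 's'
  4. keep 't'
  5. delete 'r'  (+1)
  6. keep 'a'
  7. substitute 'c' -> 'r'  (+1)
  8. substitute 't' -> 'e'  (+1)
Edit distance = 5
Max length = max(8, 5) = 8
Similarity = 1 - 5/8
= 0.3750


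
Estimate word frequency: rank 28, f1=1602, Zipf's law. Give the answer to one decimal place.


Zipf's law: f(r) = f(1) / r
f(1) = 1602
f(28) = 1602 / 28
= 57.2 occurrences


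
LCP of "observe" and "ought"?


Word 1: "observe"
Word 2: "ought"
Comparing from start:
  Pos 0: 'o' == 'o'
  Pos 1: 'b' != 'u' (stop)
LCP = "o" (length 1)


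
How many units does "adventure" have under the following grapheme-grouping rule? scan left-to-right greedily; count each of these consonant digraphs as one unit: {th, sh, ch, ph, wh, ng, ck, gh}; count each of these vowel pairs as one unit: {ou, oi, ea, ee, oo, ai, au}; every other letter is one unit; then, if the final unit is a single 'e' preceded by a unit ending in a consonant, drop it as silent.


Word: "adventure" (9 letters)
Left-to-right scan:
  1. 'a' (letter)
  2. 'd' (letter)
  3. 'v' (letter)
  4. 'e' (letter)
  5. 'n' (letter)
  6. 't' (letter)
  7. 'u' (letter)
  8. 'r' (letter)
  9. 'e' (letter)
Units from scan: 9
Final unit is 'e' after a consonant -> drop as silent (-1)
Sound units = 8 units


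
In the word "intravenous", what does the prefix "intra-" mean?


Prefix: intra-
Example: intravenous = intra- + venous
Meaning = within


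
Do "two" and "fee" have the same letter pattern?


Pattern of "two": [0, 1, 2]
Pattern of "fee": [0, 1, 1]
Patterns do not match
Same pattern = No


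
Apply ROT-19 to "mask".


Word: "mask"
Shift: 19
Each letter → (letter + shift) mod 26:
  'm' (12) + 19 = 5 → 'f'
  'a' (0) + 19 = 19 → 't'
  's' (18) + 19 = 11 → 'l'
  'k' (10) + 19 = 3 → 'd'
Result = "ftld"


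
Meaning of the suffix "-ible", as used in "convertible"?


Suffix: -ible
Example: convertible (convert + -ible)
Meaning = capable of


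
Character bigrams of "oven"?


Word: "oven" (length 4)
Number of bigrams = 4 - 2 + 1 = 3
  Position 0: "ov"
  Position 1: "ve"
  Position 2: "en"
Bigrams = "ov", "ve", "en"


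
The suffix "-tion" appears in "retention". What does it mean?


Suffix: -tion
As in: retention -> retain + -tion, with a spelling change
Meaning = act or process


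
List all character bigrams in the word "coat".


Word: "coat" (length 4)
Number of bigrams = 4 - 2 + 1 = 3
  Position 0: "co"
  Position 1: "oa"
  Position 2: "at"
Bigrams = "co", "oa", "at"


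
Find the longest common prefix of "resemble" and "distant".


Word 1: "resemble"
Word 2: "distant"
Comparing from start:
  Pos 0: 'r' != 'd' (stop)
LCP = "" (length 0)


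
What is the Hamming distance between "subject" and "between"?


Comparing character by character (same length = 7):
  Pos 0: 's' vs 'b' !=
  Pos 1: 'u' vs 'e' !=
  Pos 2: 'b' vs 't' !=
  Pos 3: 'j' vs 'w' !=
  Pos 4: 'e' vs 'e' =
  Pos 5: 'c' vs 'e' !=
  Pos 6: 't' vs 'n' !=
Hamming distance = 6


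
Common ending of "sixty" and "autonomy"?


Word 1: "sixty"
Word 2: "autonomy"
Comparing from end:
  Pos -1: 'y' == 'y'
  Pos -2: 't' != 'm' (stop)
LCS = "y" (length 1)


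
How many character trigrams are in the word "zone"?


Word: "zone" (length 4)
Number of 3-grams = length - 3 + 1 = 4 - 3 + 1
= 2


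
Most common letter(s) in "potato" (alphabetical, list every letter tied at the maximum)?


Word: "potato"
Letter counts:
  'a': 1
  'o': 2
  'p': 1
  't': 2
Maximum count = 2
Most frequent = 'o', 't' (2 times each)


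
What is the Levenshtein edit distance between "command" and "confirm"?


Word 1: "command" (length 7)
Word 2: "confirm" (length 7)
One optimal edit sequence (insert/delete/substitute each cost 1):
  1. keep 'c'
  2. keep 'o'
  3. substitute 'm' -> 'n'  (+1)
  4. substitute 'm' -> 'f'  (+1)
  5. substitute 'a' -> 'i'  (+1)
  6. substitute 'n' -> 'r'  (+1)
  7. substitute 'd' -> 'm'  (+1)
Total edit operations: 5
Edit distance = 5


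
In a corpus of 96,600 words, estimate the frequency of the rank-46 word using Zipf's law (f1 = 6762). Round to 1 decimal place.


Zipf's law: f(r) = f(1) / r
f(1) = 6762
f(46) = 6762 / 46
= 147.0 occurrences


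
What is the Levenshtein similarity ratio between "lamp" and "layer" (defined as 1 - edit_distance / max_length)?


Word 1: "lamp" (length 4)
Word 2: "layer" (length 5)
One optimal edit sequence:
  1. keep 'l'
  2. keep 'a'
  3. insert 'y'  (+1)
  4. substitute 'm' -> 'e'  (+1)
  5. substitute 'p' -> 'r'  (+1)
Edit distance = 3
Max length = max(4, 5) = 5
Similarity = 1 - 3/5
= 0.4000


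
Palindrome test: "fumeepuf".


Word: "fumeepuf"
Reversed: "fupeemuf"
Forward == Backward? fumeepuf != fupeemuf
Palindrome = No


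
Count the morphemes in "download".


Word: "download"
Morphemes: down- / load
Each morpheme carries meaning
= 2 morphemes


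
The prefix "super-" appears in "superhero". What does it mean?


Prefix: super-
Example: superhero (super- + hero)
Meaning = above / beyond


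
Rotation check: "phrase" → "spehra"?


Word: "phrase", Candidate: "spehra"
Method: check if candidate is substring of word+word
"phrasephrase" contains "spehra"? No
Is rotation = No


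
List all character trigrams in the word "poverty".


Word: "poverty" (length 7)
Number of trigrams = 7 - 3 + 1 = 5
  Position 0: "pov"
  Position 1: "ove"
  Position 2: "ver"
  Position 3: "ert"
  Position 4: "rty"
Trigrams = "pov", "ove", "ver", "ert", "rty"


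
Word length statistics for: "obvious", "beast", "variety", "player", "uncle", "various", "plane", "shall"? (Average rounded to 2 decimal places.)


Lengths: "obvious"=7, "beast"=5, "variety"=7, "player"=6, "uncle"=5, "various"=7, "plane"=5, "shall"=5
Sum = 47, Count = 8
Average = 47/8 = 5.88
= avg=5.88, min=5, max=7


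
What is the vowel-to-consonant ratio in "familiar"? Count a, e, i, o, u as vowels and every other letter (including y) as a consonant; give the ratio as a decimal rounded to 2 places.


Word: "familiar"
Vowels (a,e,i,o,u): 4
Consonants: 4
Ratio = 4/4
= 1.00


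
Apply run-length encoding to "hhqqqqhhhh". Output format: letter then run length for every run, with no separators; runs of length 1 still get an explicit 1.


String: "hhqqqqhhhh"
Scanning for consecutive runs:
  'h' x 2
  'q' x 4
  'h' x 4
RLE = "h2q4h4"


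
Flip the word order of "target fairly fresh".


Original: "target fairly fresh"
Words (1..n): target | fairly | fresh
Reversed (n..1): fresh | fairly | target
Result = "fresh fairly target"


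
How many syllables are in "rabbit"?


Word: "rabbit"
Syllable breakdown: rab · bit
Counting: 2 parts
= 2 syllables


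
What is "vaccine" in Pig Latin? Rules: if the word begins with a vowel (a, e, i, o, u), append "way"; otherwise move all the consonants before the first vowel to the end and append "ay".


Word: "vaccine"
Starts with consonant(s) → move to end, add 'ay'
Consonant cluster: "v"
Pig Latin = "accinevay"


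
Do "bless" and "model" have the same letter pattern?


Pattern of "bless": [0, 1, 2, 3, 3]
Pattern of "model": [0, 1, 2, 3, 4]
Patterns do not match
Same pattern = No


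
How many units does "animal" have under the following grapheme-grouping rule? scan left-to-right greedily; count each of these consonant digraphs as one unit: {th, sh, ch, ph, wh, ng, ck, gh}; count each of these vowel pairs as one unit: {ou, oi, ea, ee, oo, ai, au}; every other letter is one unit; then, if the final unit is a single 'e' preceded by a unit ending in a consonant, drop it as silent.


Word: "animal" (6 letters)
Left-to-right scan:
  [1] 'a' (letter)
  [2] 'n' (letter)
  [3] 'i' (letter)
  [4] 'm' (letter)
  [5] 'a' (letter)
  [6] 'l' (letter)
Units from scan: 6
Sound units = 6 units


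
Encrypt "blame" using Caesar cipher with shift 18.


Word: "blame"
Shift: 18
Each letter → (letter + shift) mod 26:
  'b' (1) + 18 = 19 → 't'
  'l' (11) + 18 = 3 → 'd'
  'a' (0) + 18 = 18 → 's'
  'm' (12) + 18 = 4 → 'e'
  'e' (4) + 18 = 22 → 'w'
Result = "tdsew"


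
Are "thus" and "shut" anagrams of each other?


Word 1: "thus" → sorted: hstu
Word 2: "shut" → sorted: hstu
Same letters? hstu == hstu
Anagram = Yes


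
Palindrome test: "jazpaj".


Word: "jazpaj"
Reversed: "japzaj"
Forward == Backward? jazpaj != japzaj
Palindrome = No


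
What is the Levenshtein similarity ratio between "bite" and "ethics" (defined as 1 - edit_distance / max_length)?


Word 1: "bite" (length 4)
Word 2: "ethics" (length 6)
One optimal edit sequence:
  1. insert 'e'  (+1)
  2. insert 't'  (+1)
  3. substitute 'b' -> 'h'  (+1)
  4. keep 'i'
  5. substitute 't' -> 'c'  (+1)
  6. substitute 'e' -> 's'  (+1)
Edit distance = 5
Max length = max(4, 6) = 6
Similarity = 1 - 5/6
= 0.1667


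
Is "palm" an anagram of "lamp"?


Word 1: "lamp" → sorted: almp
Word 2: "palm" → sorted: almp
Same letters? almp == almp
Anagram = Yes


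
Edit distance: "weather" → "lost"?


Word 1: "weather" (length 7)
Word 2: "lost" (length 4)
One optimal edit sequence (insert/delete/substitute each cost 1):
  1. substitute 'w' -> 'l'  (+1)
  2. substitute 'e' -> 'o'  (+1)
  3. substitute 'a' -> 's'  (+1)
  4. keep 't'
  5. delete 'h'  (+1)
  6. delete 'e'  (+1)
  7. delete 'r'  (+1)
Total edit operations: 6
Edit distance = 6


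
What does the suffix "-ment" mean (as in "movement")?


Suffix: -ment
Example: movement (move + -ment)
Meaning = result of action


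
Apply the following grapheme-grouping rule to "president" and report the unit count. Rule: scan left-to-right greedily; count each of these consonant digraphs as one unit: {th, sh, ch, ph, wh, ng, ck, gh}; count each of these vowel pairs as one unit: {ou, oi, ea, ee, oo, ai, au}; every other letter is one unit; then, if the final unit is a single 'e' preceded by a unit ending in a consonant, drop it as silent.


Word: "president" (9 letters)
Left-to-right scan:
  (1) 'p' (letter)
  (2) 'r' (letter)
  (3) 'e' (letter)
  (4) 's' (letter)
  (5) 'i' (letter)
  (6) 'd' (letter)
  (7) 'e' (letter)
  (8) 'n' (letter)
  (9) 't' (letter)
Units from scan: 9
Sound units = 9 units


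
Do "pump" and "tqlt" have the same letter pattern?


Pattern of "pump": [0, 1, 2, 0]
Pattern of "tqlt": [0, 1, 2, 0]
Patterns match
Same pattern = Yes


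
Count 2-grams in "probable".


Word: "probable" (length 8)
Number of 2-grams = length - 2 + 1 = 8 - 2 + 1
= 7


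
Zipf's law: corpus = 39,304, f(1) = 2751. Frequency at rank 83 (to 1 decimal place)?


Zipf's law: f(r) = f(1) / r
f(1) = 2751
f(83) = 2751 / 83
= 33.1 occurrences


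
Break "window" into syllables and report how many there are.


Word: "window"
Syllable breakdown: win / dow
Counting: 2 parts
= 2 syllables


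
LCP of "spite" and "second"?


Word 1: "spite"
Word 2: "second"
Comparing from start:
  Pos 0: 's' == 's'
  Pos 1: 'p' != 'e' (stop)
LCP = "s" (length 1)


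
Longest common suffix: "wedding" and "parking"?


Word 1: "wedding"
Word 2: "parking"
Comparing from end:
  Pos -1: 'g' == 'g'
  Pos -2: 'n' == 'n'
  Pos -3: 'i' == 'i'
  Pos -4: 'd' != 'k' (stop)
LCS = "ing" (length 3)


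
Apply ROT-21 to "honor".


Word: "honor"
Shift: 21
Each letter → (letter + shift) mod 26:
  'h' (7) + 21 = 2 → 'c'
  'o' (14) + 21 = 9 → 'j'
  'n' (13) + 21 = 8 → 'i'
  'o' (14) + 21 = 9 → 'j'
  'r' (17) + 21 = 12 → 'm'
Result = "cjijm"


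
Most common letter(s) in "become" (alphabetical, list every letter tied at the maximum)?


Word: "become"
Letter counts:
  'b': 1
  'c': 1
  'e': 2
  'm': 1
  'o': 1
Maximum count = 2
Most frequent = 'e' (2 times each)


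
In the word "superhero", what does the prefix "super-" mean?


Prefix: super-
Example: superhero (super- + hero)
Meaning = above / beyond


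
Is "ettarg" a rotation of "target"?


Word: "target", Candidate: "ettarg"
Method: check if candidate is substring of word+word
"targettarget" contains "ettarg"? Yes
Is rotation = Yes


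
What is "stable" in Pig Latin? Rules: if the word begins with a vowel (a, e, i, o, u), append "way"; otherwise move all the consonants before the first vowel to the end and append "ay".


Word: "stable"
Starts with consonant(s) → move to end, add 'ay'
Consonant cluster: "st"
Pig Latin = "ablestay"


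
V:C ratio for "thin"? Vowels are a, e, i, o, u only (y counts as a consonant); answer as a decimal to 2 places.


Word: "thin"
Vowels (a,e,i,o,u): 1
Consonants: 3
Ratio = 1/3
= 0.33


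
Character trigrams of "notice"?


Word: "notice" (length 6)
Number of trigrams = 6 - 3 + 1 = 4
  Position 0: "not"
  Position 1: "oti"
  Position 2: "tic"
  Position 3: "ice"
Trigrams = "not", "oti", "tic", "ice"


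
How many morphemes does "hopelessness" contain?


Word: "hopelessness"
Morphemes: hope + -less + -ness
Each morpheme carries meaning
= 3 morphemes


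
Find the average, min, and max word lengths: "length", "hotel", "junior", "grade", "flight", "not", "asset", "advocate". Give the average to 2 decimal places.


Lengths: "length"=6, "hotel"=5, "junior"=6, "grade"=5, "flight"=6, "not"=3, "asset"=5, "advocate"=8
Sum = 44, Count = 8
Average = 44/8 = 5.50
= avg=5.50, min=3, max=8


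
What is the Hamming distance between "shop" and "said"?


Comparing character by character (same length = 4):
  Pos 0: 's' vs 's' =
  Pos 1: 'h' vs 'a' !=
  Pos 2: 'o' vs 'i' !=
  Pos 3: 'p' vs 'd' !=
Hamming distance = 3


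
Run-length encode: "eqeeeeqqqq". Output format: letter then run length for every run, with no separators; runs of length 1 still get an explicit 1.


String: "eqeeeeqqqq"
Scanning for consecutive runs:
  'e' x 1
  'q' x 1
  'e' x 4
  'q' x 4
RLE = "e1q1e4q4"


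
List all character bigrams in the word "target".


Word: "target" (length 6)
Number of bigrams = 6 - 2 + 1 = 5
  Position 0: "ta"
  Position 1: "ar"
  Position 2: "rg"
  Position 3: "ge"
  Position 4: "et"
Bigrams = "ta", "ar", "rg", "ge", "et"


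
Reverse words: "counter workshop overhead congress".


Original: "counter workshop overhead congress"
Words (1..n): counter | workshop | overhead | congress
Reversed (n..1): congress | overhead | workshop | counter
Result = "congress overhead workshop counter"


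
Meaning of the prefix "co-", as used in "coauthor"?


Prefix: co-
Example: coauthor (co- + author)
Meaning = together


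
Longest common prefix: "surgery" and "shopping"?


Word 1: "surgery"
Word 2: "shopping"
Comparing from start:
  Pos 0: 's' == 's'
  Pos 1: 'u' != 'h' (stop)
LCP = "s" (length 1)


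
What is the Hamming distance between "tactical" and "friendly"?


Comparing character by character (same length = 8):
  Pos 0: 't' vs 'f' !=
  Pos 1: 'a' vs 'r' !=
  Pos 2: 'c' vs 'i' !=
  Pos 3: 't' vs 'e' !=
  Pos 4: 'i' vs 'n' !=
  Pos 5: 'c' vs 'd' !=
  Pos 6: 'a' vs 'l' !=
  Pos 7: 'l' vs 'y' !=
Hamming distance = 8


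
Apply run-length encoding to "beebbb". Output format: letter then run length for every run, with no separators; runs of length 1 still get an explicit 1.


String: "beebbb"
Scanning for consecutive runs:
  'b' x 1
  'e' x 2
  'b' x 3
RLE = "b1e2b3"


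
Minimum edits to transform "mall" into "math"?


Word 1: "mall" (length 4)
Word 2: "math" (length 4)
One optimal edit sequence (insert/delete/substitute each cost 1):
  1. keep 'm'
  2. keep 'a'
  3. substitute 'l' -> 't'  (+1)
  4. substitute 'l' -> 'h'  (+1)
Total edit operations: 2
Edit distance = 2


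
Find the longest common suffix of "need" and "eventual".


Word 1: "need"
Word 2: "eventual"
Comparing from end:
  Pos -1: 'd' != 'l' (stop)
LCS = "" (length 0)


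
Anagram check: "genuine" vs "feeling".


Word 1: "genuine" → sorted: eeginnu
Word 2: "feeling" → sorted: eefgiln
Same letters? eeginnu != eefgiln
Anagram = No


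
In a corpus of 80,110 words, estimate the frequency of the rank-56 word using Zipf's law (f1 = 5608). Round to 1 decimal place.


Zipf's law: f(r) = f(1) / r
f(1) = 5608
f(56) = 5608 / 56
= 100.1 occurrences


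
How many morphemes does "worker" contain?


Word: "worker"
Morphemes: work | -er
Each morpheme carries meaning
= 2 morphemes


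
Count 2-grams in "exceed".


Word: "exceed" (length 6)
Number of 2-grams = length - 2 + 1 = 6 - 2 + 1
= 5


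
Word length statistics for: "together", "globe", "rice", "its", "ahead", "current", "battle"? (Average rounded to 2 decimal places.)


Lengths: "together"=8, "globe"=5, "rice"=4, "its"=3, "ahead"=5, "current"=7, "battle"=6
Sum = 38, Count = 7
Average = 38/7 = 5.43
= avg=5.43, min=3, max=8


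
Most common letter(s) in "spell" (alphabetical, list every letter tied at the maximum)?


Word: "spell"
Letter counts:
  'e': 1
  'l': 2
  'p': 1
  's': 1
Maximum count = 2
Most frequent = 'l' (2 times each)


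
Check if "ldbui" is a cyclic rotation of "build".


Word: "build", Candidate: "ldbui"
Method: check if candidate is substring of word+word
"buildbuild" contains "ldbui"? Yes
Is rotation = Yes


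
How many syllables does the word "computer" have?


Word: "computer"
Syllable breakdown: com-pu-ter
Counting: 3 parts
= 3 syllables


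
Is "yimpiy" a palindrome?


Word: "yimpiy"
Reversed: "yipmiy"
Forward == Backward? yimpiy != yipmiy
Palindrome = No


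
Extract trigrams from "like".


Word: "like" (length 4)
Number of trigrams = 4 - 3 + 1 = 2
  Position 0: "lik"
  Position 1: "ike"
Trigrams = "lik", "ike"


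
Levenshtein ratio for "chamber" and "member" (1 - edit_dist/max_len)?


Word 1: "chamber" (length 7)
Word 2: "member" (length 6)
One optimal edit sequence:
  1. delete 'c'  (+1)
  2. substitute 'h' -> 'm'  (+1)
  3. substitute 'a' -> 'e'  (+1)
  4. keep 'm'
  5. keep 'b'
  6. keep 'e'
  7. keep 'r'
Edit distance = 3
Max length = max(7, 6) = 7
Similarity = 1 - 3/7
= 0.5714


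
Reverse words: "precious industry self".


Original: "precious industry self"
Words (1..n): precious | industry | self
Reversed (n..1): self | industry | precious
Result = "self industry precious"


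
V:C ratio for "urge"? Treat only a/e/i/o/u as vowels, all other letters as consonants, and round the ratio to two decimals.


Word: "urge"
Vowels (a,e,i,o,u): 2
Consonants: 2
Ratio = 2/2
= 1.00


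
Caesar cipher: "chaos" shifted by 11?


Word: "chaos"
Shift: 11
Each letter → (letter + shift) mod 26:
  'c' (2) + 11 = 13 → 'n'
  'h' (7) + 11 = 18 → 's'
  'a' (0) + 11 = 11 → 'l'
  'o' (14) + 11 = 25 → 'z'
  's' (18) + 11 = 3 → 'd'
Result = "nslzd"


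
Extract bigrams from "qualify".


Word: "qualify" (length 7)
Number of bigrams = 7 - 2 + 1 = 6
  Position 0: "qu"
  Position 1: "ua"
  Position 2: "al"
  Position 3: "li"
  Position 4: "if"
  Position 5: "fy"
Bigrams = "qu", "ua", "al", "li", "if", "fy"


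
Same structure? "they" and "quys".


Pattern of "they": [0, 1, 2, 3]
Pattern of "quys": [0, 1, 2, 3]
Patterns match
Same pattern = Yes


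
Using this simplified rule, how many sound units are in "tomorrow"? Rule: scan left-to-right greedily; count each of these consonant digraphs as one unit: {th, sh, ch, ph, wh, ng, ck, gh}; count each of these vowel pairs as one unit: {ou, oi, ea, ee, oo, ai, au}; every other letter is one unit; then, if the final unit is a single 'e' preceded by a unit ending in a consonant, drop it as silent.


Word: "tomorrow" (8 letters)
Left-to-right scan:
  (1) 't' (letter)
  (2) 'o' (letter)
  (3) 'm' (letter)
  (4) 'o' (letter)
  (5) 'r' (letter)
  (6) 'r' (letter)
  (7) 'o' (letter)
  (8) 'w' (letter)
Units from scan: 8
Sound units = 8 units


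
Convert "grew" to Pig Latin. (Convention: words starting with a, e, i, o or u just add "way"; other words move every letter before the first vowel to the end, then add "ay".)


Word: "grew"
Starts with consonant(s) → move to end, add 'ay'
Consonant cluster: "gr"
Pig Latin = "ewgray"


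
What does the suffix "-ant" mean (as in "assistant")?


Suffix: -ant
As in: assistant -> assist + -ant
Meaning = one who / that which


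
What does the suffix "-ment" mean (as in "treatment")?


Suffix: -ment
Example: treatment = treat + -ment
Meaning = result of action


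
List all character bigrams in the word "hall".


Word: "hall" (length 4)
Number of bigrams = 4 - 2 + 1 = 3
  Position 0: "ha"
  Position 1: "al"
  Position 2: "ll"
Bigrams = "ha", "al", "ll"


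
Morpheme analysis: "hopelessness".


Word: "hopelessness"
Morphemes: hope / -less / -ness
Each morpheme carries meaning
= 3 morphemes


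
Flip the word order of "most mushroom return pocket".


Original: "most mushroom return pocket"
Words (1..n): most | mushroom | return | pocket
Reversed (n..1): pocket | return | mushroom | most
Result = "pocket return mushroom most"


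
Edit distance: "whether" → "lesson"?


Word 1: "whether" (length 7)
Word 2: "lesson" (length 6)
One optimal edit sequence (insert/delete/substitute each cost 1):
  1. delete 'w'  (+1)
  2. substitute 'h' -> 'l'  (+1)
  3. keep 'e'
  4. substitute 't' -> 's'  (+1)
  5. substitute 'h' -> 's'  (+1)
  6. substitute 'e' -> 'o'  (+1)
  7. substitute 'r' -> 'n'  (+1)
Total edit operations: 6
Edit distance = 6


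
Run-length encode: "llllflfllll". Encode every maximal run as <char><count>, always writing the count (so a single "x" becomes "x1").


String: "llllflfllll"
Scanning for consecutive runs:
  'l' x 4
  'f' x 1
  'l' x 1
  'f' x 1
  'l' x 4
RLE = "l4f1l1f1l4"


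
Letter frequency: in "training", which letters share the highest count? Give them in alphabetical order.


Word: "training"
Letter counts:
  'a': 1
  'g': 1
  'i': 2
  'n': 2
  'r': 1
  't': 1
Maximum count = 2
Most frequent = 'i', 'n' (2 times each)


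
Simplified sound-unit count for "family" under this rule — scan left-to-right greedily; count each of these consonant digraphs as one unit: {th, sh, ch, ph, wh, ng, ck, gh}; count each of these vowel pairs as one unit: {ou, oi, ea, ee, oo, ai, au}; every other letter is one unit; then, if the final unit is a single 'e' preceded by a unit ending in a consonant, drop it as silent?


Word: "family" (6 letters)
Left-to-right scan:
  1. 'f' (letter)
  2. 'a' (letter)
  3. 'm' (letter)
  4. 'i' (letter)
  5. 'l' (letter)
  6. 'y' (letter)
Units from scan: 6
Sound units = 6 units


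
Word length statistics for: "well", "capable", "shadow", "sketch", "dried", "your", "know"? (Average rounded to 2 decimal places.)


Lengths: "well"=4, "capable"=7, "shadow"=6, "sketch"=6, "dried"=5, "your"=4, "know"=4
Sum = 36, Count = 7
Average = 36/7 = 5.14
= avg=5.14, min=4, max=7


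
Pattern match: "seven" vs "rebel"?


Pattern of "seven": [0, 1, 2, 1, 3]
Pattern of "rebel": [0, 1, 2, 1, 3]
Patterns match
Same pattern = Yes


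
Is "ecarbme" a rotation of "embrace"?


Word: "embrace", Candidate: "ecarbme"
Method: check if candidate is substring of word+word
"embraceembrace" contains "ecarbme"? No
Is rotation = No


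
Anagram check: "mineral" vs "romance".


Word 1: "mineral" → sorted: aeilmnr
Word 2: "romance" → sorted: acemnor
Same letters? aeilmnr != acemnor
Anagram = No


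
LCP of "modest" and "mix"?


Word 1: "modest"
Word 2: "mix"
Comparing from start:
  Pos 0: 'm' == 'm'
  Pos 1: 'o' != 'i' (stop)
LCP = "m" (length 1)


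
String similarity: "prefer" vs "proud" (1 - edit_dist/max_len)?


Word 1: "prefer" (length 6)
Word 2: "proud" (length 5)
One optimal edit sequence:
  1. keep 'p'
  2. keep 'r'
  3. delete 'e'  (+1)
  4. substitute 'f' -> 'o'  (+1)
  5. substitute 'e' -> 'u'  (+1)
  6. substitute 'r' -> 'd'  (+1)
Edit distance = 4
Max length = max(6, 5) = 6
Similarity = 1 - 4/6
= 0.3333


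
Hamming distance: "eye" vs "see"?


Comparing character by character (same length = 3):
  Pos 0: 'e' vs 's' !=
  Pos 1: 'y' vs 'e' !=
  Pos 2: 'e' vs 'e' =
Hamming distance = 2


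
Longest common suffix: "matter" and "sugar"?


Word 1: "matter"
Word 2: "sugar"
Comparing from end:
  Pos -1: 'r' == 'r'
  Pos -2: 'e' != 'a' (stop)
LCS = "r" (length 1)


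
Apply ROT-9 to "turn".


Word: "turn"
Shift: 9
Each letter → (letter + shift) mod 26:
  't' (19) + 9 = 2 → 'c'
  'u' (20) + 9 = 3 → 'd'
  'r' (17) + 9 = 0 → 'a'
  'n' (13) + 9 = 22 → 'w'
Result = "cdaw"


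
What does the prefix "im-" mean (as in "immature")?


Prefix: im-
Example: immature = im- + mature
Meaning = not / into


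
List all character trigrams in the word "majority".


Word: "majority" (length 8)
Number of trigrams = 8 - 3 + 1 = 6
  Position 0: "maj"
  Position 1: "ajo"
  Position 2: "jor"
  Position 3: "ori"
  Position 4: "rit"
  Position 5: "ity"
Trigrams = "maj", "ajo", "jor", "ori", "rit", "ity"


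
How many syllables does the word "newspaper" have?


Word: "newspaper"
Syllable breakdown: news · pa · per
Counting: 3 parts
= 3 syllables


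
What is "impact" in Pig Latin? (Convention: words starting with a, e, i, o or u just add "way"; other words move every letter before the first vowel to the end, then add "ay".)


Word: "impact"
Starts with vowel → add 'way'
Pig Latin = "impactway"


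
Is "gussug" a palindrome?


Word: "gussug"
Reversed: "gussug"
Forward == Backward? gussug == gussug
Palindrome = Yes


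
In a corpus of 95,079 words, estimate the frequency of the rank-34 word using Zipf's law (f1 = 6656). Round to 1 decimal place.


Zipf's law: f(r) = f(1) / r
f(1) = 6656
f(34) = 6656 / 34
= 195.8 occurrences


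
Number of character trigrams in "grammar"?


Word: "grammar" (length 7)
Number of 3-grams = length - 3 + 1 = 7 - 3 + 1
= 5


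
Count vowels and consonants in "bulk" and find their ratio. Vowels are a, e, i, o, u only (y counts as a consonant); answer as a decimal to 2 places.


Word: "bulk"
Vowels (a,e,i,o,u): 1
Consonants: 3
Ratio = 1/3
= 0.33


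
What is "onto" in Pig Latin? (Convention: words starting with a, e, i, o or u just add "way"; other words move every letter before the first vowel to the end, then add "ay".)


Word: "onto"
Starts with vowel → add 'way'
Pig Latin = "ontoway"


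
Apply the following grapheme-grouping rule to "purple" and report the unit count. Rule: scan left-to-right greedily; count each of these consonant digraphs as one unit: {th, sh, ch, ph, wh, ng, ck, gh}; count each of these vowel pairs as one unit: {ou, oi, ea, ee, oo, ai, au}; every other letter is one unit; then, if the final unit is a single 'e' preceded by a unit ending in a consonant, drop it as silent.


Word: "purple" (6 letters)
Left-to-right scan:
  (1) 'p' (letter)
  (2) 'u' (letter)
  (3) 'r' (letter)
  (4) 'p' (letter)
  (5) 'l' (letter)
  (6) 'e' (letter)
Units from scan: 6
Final unit is 'e' after a consonant -> drop as silent (-1)
Sound units = 5 units


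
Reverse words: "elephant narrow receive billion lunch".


Original: "elephant narrow receive billion lunch"
Words (1..n): elephant | narrow | receive | billion | lunch
Reversed (n..1): lunch | billion | receive | narrow | elephant
Result = "lunch billion receive narrow elephant"


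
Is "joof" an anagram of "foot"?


Word 1: "foot" → sorted: foot
Word 2: "joof" → sorted: fjoo
Same letters? foot != fjoo
Anagram = No


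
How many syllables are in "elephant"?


Word: "elephant"
Syllable breakdown: el / e / phant
Counting: 3 parts
= 3 syllables


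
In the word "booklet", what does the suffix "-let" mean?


Suffix: -let
As in: booklet -> book + -let
Meaning = small


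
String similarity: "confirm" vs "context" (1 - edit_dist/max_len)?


Word 1: "confirm" (length 7)
Word 2: "context" (length 7)
One optimal edit sequence:
  1. keep 'c'
  2. keep 'o'
  3. keep 'n'
  4. substitute 'f' -> 't'  (+1)
  5. substitute 'i' -> 'e'  (+1)
  6. substitute 'r' -> 'x'  (+1)
  7. substitute 'm' -> 't'  (+1)
Edit distance = 4
Max length = max(7, 7) = 7
Similarity = 1 - 4/7
= 0.4286


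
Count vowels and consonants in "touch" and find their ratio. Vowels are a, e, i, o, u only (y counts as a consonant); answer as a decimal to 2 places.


Word: "touch"
Vowels (a,e,i,o,u): 2
Consonants: 3
Ratio = 2/3
= 0.67


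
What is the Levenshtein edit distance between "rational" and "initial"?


Word 1: "rational" (length 8)
Word 2: "initial" (length 7)
One optimal edit sequence (insert/delete/substitute each cost 1):
  1. delete 'r'  (+1)
  2. substitute 'a' -> 'i'  (+1)
  3. substitute 't' -> 'n'  (+1)
  4. keep 'i'
  5. substitute 'o' -> 't'  (+1)
  6. substitute 'n' -> 'i'  (+1)
  7. keep 'a'
  8. keep 'l'
Total edit operations: 5
Edit distance = 5


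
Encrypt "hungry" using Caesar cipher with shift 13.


Word: "hungry"
Shift: 13
Each letter → (letter + shift) mod 26:
  'h' (7) + 13 = 20 → 'u'
  'u' (20) + 13 = 7 → 'h'
  'n' (13) + 13 = 0 → 'a'
  'g' (6) + 13 = 19 → 't'
  'r' (17) + 13 = 4 → 'e'
  'y' (24) + 13 = 11 → 'l'
Result = "uhatel"


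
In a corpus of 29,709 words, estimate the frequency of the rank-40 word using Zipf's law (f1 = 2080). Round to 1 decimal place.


Zipf's law: f(r) = f(1) / r
f(1) = 2080
f(40) = 2080 / 40
= 52.0 occurrences


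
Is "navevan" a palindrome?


Word: "navevan"
Reversed: "navevan"
Forward == Backward? navevan == navevan
Palindrome = Yes


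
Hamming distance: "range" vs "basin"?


Comparing character by character (same length = 5):
  Pos 0: 'r' vs 'b' !=
  Pos 1: 'a' vs 'a' =
  Pos 2: 'n' vs 's' !=
  Pos 3: 'g' vs 'i' !=
  Pos 4: 'e' vs 'n' !=
Hamming distance = 4


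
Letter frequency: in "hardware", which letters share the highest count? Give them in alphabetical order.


Word: "hardware"
Letter counts:
  'a': 2
  'd': 1
  'e': 1
  'h': 1
  'r': 2
  'w': 1
Maximum count = 2
Most frequent = 'a', 'r' (2 times each)


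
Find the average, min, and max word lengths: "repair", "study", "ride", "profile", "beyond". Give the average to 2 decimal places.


Lengths: "repair"=6, "study"=5, "ride"=4, "profile"=7, "beyond"=6
Sum = 28, Count = 5
Average = 28/5 = 5.60
= avg=5.60, min=4, max=7


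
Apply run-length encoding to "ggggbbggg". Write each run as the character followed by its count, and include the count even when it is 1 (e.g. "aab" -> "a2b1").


String: "ggggbbggg"
Scanning for consecutive runs:
  'g' x 4
  'b' x 2
  'g' x 3
RLE = "g4b2g3"


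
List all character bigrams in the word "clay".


Word: "clay" (length 4)
Number of bigrams = 4 - 2 + 1 = 3
  Position 0: "cl"
  Position 1: "la"
  Position 2: "ay"
Bigrams = "cl", "la", "ay"


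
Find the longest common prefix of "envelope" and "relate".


Word 1: "envelope"
Word 2: "relate"
Comparing from start:
  Pos 0: 'e' != 'r' (stop)
LCP = "" (length 0)


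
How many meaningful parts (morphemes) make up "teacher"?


Word: "teacher"
Morphemes: teach / -er
Each morpheme carries meaning
= 2 morphemes


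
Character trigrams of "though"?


Word: "though" (length 6)
Number of trigrams = 6 - 3 + 1 = 4
  Position 0: "tho"
  Position 1: "hou"
  Position 2: "oug"
  Position 3: "ugh"
Trigrams = "tho", "hou", "oug", "ugh"


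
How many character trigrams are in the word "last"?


Word: "last" (length 4)
Number of 3-grams = length - 3 + 1 = 4 - 3 + 1
= 2


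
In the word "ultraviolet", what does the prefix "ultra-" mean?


Prefix: ultra-
Example: ultraviolet (ultra- + violet)
Meaning = beyond


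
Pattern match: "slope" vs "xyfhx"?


Pattern of "slope": [0, 1, 2, 3, 4]
Pattern of "xyfhx": [0, 1, 2, 3, 0]
Patterns do not match
Same pattern = No


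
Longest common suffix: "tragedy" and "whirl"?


Word 1: "tragedy"
Word 2: "whirl"
Comparing from end:
  Pos -1: 'y' != 'l' (stop)
LCS = "" (length 0)


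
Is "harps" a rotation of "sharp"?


Word: "sharp", Candidate: "harps"
Method: check if candidate is substring of word+word
"sharpsharp" contains "harps"? Yes
Is rotation = Yes


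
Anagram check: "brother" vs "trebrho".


Word 1: "brother" → sorted: behorrt
Word 2: "trebrho" → sorted: behorrt
Same letters? behorrt == behorrt
Anagram = Yes


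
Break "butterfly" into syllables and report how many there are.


Word: "butterfly"
Syllable breakdown: but / ter / fly
Counting: 3 parts
= 3 syllables


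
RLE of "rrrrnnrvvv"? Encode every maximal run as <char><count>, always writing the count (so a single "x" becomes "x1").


String: "rrrrnnrvvv"
Scanning for consecutive runs:
  'r' x 4
  'n' x 2
  'r' x 1
  'v' x 3
RLE = "r4n2r1v3"


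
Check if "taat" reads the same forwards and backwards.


Word: "taat"
Reversed: "taat"
Forward == Backward? taat == taat
Palindrome = Yes


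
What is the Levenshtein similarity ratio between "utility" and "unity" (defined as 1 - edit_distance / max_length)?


Word 1: "utility" (length 7)
Word 2: "unity" (length 5)
One optimal edit sequence:
  1. keep 'u'
  2. delete 't'  (+1)
  3. delete 'i'  (+1)
  4. substitute 'l' -> 'n'  (+1)
  5. keep 'i'
  6. keep 't'
  7. keep 'y'
Edit distance = 3
Max length = max(7, 5) = 7
Similarity = 1 - 3/7
= 0.5714


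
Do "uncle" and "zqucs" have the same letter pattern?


Pattern of "uncle": [0, 1, 2, 3, 4]
Pattern of "zqucs": [0, 1, 2, 3, 4]
Patterns match
Same pattern = Yes


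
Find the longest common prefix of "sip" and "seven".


Word 1: "sip"
Word 2: "seven"
Comparing from start:
  Pos 0: 's' == 's'
  Pos 1: 'i' != 'e' (stop)
LCP = "s" (length 1)


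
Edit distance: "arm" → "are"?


Word 1: "arm" (length 3)
Word 2: "are" (length 3)
One optimal edit sequence (insert/delete/substitute each cost 1):
  1. keep 'a'
  2. keep 'r'
  3. substitute 'm' -> 'e'  (+1)
Total edit operations: 1
Edit distance = 1


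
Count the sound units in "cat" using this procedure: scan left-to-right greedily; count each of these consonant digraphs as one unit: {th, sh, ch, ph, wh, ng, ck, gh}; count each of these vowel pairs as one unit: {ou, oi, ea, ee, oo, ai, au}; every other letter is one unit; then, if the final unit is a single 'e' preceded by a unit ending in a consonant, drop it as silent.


Word: "cat" (3 letters)
Left-to-right scan:
  (1) 'c' (letter)
  (2) 'a' (letter)
  (3) 't' (letter)
Units from scan: 3
Sound units = 3 units


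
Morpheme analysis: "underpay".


Word: "underpay"
Morphemes: under- / pay
Each morpheme carries meaning
= 2 morphemes


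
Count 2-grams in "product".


Word: "product" (length 7)
Number of 2-grams = length - 2 + 1 = 7 - 2 + 1
= 6


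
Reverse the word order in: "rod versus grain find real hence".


Original: "rod versus grain find real hence"
Words (1..n): rod | versus | grain | find | real | hence
Reversed (n..1): hence | real | find | grain | versus | rod
Result = "hence real find grain versus rod"


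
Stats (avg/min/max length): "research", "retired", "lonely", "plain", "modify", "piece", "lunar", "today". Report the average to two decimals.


Lengths: "research"=8, "retired"=7, "lonely"=6, "plain"=5, "modify"=6, "piece"=5, "lunar"=5, "today"=5
Sum = 47, Count = 8
Average = 47/8 = 5.88
= avg=5.88, min=5, max=8


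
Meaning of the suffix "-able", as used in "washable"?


Suffix: -able
Example: washable (wash + -able)
Meaning = capable of


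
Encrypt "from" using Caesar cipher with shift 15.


Word: "from"
Shift: 15
Each letter → (letter + shift) mod 26:
  'f' (5) + 15 = 20 → 'u'
  'r' (17) + 15 = 6 → 'g'
  'o' (14) + 15 = 3 → 'd'
  'm' (12) + 15 = 1 → 'b'
Result = "ugdb"


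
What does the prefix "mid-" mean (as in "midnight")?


Prefix: mid-
Example: midnight = mid- + night
Meaning = middle


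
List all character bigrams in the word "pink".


Word: "pink" (length 4)
Number of bigrams = 4 - 2 + 1 = 3
  Position 0: "pi"
  Position 1: "in"
  Position 2: "nk"
Bigrams = "pi", "in", "nk"


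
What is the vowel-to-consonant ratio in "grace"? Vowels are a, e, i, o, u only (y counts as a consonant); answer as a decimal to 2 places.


Word: "grace"
Vowels (a,e,i,o,u): 2
Consonants: 3
Ratio = 2/3
= 0.67
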